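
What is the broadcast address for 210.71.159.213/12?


Network: 210.64.0.0/12
Host bits = 20
Set all host bits to 1:
Broadcast: 210.79.255.255


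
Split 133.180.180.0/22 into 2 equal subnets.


New prefix = 22 + 1 = 23
Each subnet has 512 addresses
  133.180.180.0/23
  133.180.182.0/23
Subnets: 133.180.180.0/23, 133.180.182.0/23


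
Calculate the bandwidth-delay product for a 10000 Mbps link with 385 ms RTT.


BDP = bandwidth * RTT
= 10000 Mbps * 385 ms
= 10000 * 1e6 * 385 / 1000 bits
= 3850000000 bits
= 481250000 bytes
= 469970.7031 KB
BDP = 3850000000 bits (481250000 bytes)


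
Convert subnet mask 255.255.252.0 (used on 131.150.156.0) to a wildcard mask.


Subnet mask: 255.255.252.0
Wildcard = 255.255.255.255 - subnet mask
255 - 255 = 0
255 - 255 = 0
255 - 252 = 3
255 - 0 = 255
Wildcard: 0.0.3.255


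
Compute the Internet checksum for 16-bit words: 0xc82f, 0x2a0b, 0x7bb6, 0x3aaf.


Sum all words (with carry folding):
+ 0xc82f = 0xc82f
+ 0x2a0b = 0xf23a
+ 0x7bb6 = 0x6df1
+ 0x3aaf = 0xa8a0
One's complement: ~0xa8a0
Checksum = 0x575f


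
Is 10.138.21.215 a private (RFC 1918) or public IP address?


RFC 1918 private ranges:
  10.0.0.0/8 (10.0.0.0 - 10.255.255.255)
  172.16.0.0/12 (172.16.0.0 - 172.31.255.255)
  192.168.0.0/16 (192.168.0.0 - 192.168.255.255)
Private (in 10.0.0.0/8)


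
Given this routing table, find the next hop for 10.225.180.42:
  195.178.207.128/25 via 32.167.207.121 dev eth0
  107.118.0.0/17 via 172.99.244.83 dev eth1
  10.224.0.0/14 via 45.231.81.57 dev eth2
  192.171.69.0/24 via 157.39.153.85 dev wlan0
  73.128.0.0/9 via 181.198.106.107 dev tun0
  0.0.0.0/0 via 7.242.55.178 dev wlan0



Longest prefix match for 10.225.180.42:
  /25 195.178.207.128: no
  /17 107.118.0.0: no
  /14 10.224.0.0: MATCH
  /24 192.171.69.0: no
  /9 73.128.0.0: no
  /0 0.0.0.0: MATCH
Selected: next-hop 45.231.81.57 via eth2 (matched /14)


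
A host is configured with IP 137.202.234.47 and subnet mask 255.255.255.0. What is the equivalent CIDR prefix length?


Binary: 11111111.11111111.11111111.00000000
Count leading 1s
Prefix: /24


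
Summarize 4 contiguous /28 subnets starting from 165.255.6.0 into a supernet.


Original prefix: /28
Number of subnets: 4 = 2^2
New prefix = 28 - 2 = 26
Supernet: 165.255.6.0/26


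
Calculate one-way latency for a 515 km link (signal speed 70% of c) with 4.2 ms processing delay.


Speed = 0.7 * 3e5 km/s = 210000 km/s
Propagation delay = 515 / 210000 = 0.0025 s = 2.4524 ms
Processing delay = 4.2 ms
Total one-way latency = 6.6524 ms


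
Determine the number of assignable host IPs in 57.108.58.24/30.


Host bits = 32 - 30 = 2
Total addresses = 2^2 = 4
Usable = total - 2 (network and broadcast)
Usable hosts: 2


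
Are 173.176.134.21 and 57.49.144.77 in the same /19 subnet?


Mask: 255.255.224.0
173.176.134.21 AND mask = 173.176.128.0
57.49.144.77 AND mask = 57.49.128.0
No, different subnets (173.176.128.0 vs 57.49.128.0)


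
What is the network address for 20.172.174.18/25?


IP:   00010100.10101100.10101110.00010010
Mask: 11111111.11111111.11111111.10000000
AND operation:
Net:  00010100.10101100.10101110.00000000
Network: 20.172.174.0/25


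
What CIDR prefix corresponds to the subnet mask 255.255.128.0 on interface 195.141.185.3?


Binary: 11111111.11111111.10000000.00000000
Count leading 1s
Prefix: /17


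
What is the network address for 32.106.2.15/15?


IP:   00100000.01101010.00000010.00001111
Mask: 11111111.11111110.00000000.00000000
AND operation:
Net:  00100000.01101010.00000000.00000000
Network: 32.106.0.0/15


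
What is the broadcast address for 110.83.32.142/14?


Network: 110.80.0.0/14
Host bits = 18
Set all host bits to 1:
Broadcast: 110.83.255.255


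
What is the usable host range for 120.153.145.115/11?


Network: 120.128.0.0
Broadcast: 120.159.255.255
First usable = network + 1
Last usable = broadcast - 1
Range: 120.128.0.1 to 120.159.255.254


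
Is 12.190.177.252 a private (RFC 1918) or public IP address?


RFC 1918 private ranges:
  10.0.0.0/8 (10.0.0.0 - 10.255.255.255)
  172.16.0.0/12 (172.16.0.0 - 172.31.255.255)
  192.168.0.0/16 (192.168.0.0 - 192.168.255.255)
Public (not in any RFC 1918 range)


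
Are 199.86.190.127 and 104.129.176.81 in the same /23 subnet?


Mask: 255.255.254.0
199.86.190.127 AND mask = 199.86.190.0
104.129.176.81 AND mask = 104.129.176.0
No, different subnets (199.86.190.0 vs 104.129.176.0)


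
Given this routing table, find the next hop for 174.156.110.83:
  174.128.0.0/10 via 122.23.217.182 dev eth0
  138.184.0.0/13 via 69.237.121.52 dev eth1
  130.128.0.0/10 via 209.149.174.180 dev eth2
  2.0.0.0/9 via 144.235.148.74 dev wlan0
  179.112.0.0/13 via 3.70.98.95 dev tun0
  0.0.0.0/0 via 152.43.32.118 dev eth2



Longest prefix match for 174.156.110.83:
  /10 174.128.0.0: MATCH
  /13 138.184.0.0: no
  /10 130.128.0.0: no
  /9 2.0.0.0: no
  /13 179.112.0.0: no
  /0 0.0.0.0: MATCH
Selected: next-hop 122.23.217.182 via eth0 (matched /10)


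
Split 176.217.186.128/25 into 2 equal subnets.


New prefix = 25 + 1 = 26
Each subnet has 64 addresses
  176.217.186.128/26
  176.217.186.192/26
Subnets: 176.217.186.128/26, 176.217.186.192/26


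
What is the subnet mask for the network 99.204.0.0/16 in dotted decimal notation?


/16 means 16 network bits, 16 host bits
Binary: 11111111111111110000000000000000
Mask: 255.255.0.0


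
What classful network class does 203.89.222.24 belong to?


First octet: 203
Binary: 11001011
110xxxxx -> Class C (192-223)
Class C, default mask 255.255.255.0 (/24)


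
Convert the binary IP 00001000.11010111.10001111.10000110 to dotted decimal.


00001000 = 8
11010111 = 215
10001111 = 143
10000110 = 134
IP: 8.215.143.134


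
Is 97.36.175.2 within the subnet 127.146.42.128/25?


Subnet network: 127.146.42.128
Test IP AND mask: 97.36.175.0
No, 97.36.175.2 is not in 127.146.42.128/25


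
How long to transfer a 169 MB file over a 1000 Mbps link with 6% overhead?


Effective throughput = 1000 * (1 - 6/100) = 940 Mbps
File size in Mb = 169 * 8 = 1352 Mb
Time = 1352 / 940
Time = 1.4383 seconds


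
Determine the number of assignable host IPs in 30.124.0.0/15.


Host bits = 32 - 15 = 17
Total addresses = 2^17 = 131072
Usable = total - 2 (network and broadcast)
Usable hosts: 131070


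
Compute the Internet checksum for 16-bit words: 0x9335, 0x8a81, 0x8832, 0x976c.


Sum all words (with carry folding):
+ 0x9335 = 0x9335
+ 0x8a81 = 0x1db7
+ 0x8832 = 0xa5e9
+ 0x976c = 0x3d56
One's complement: ~0x3d56
Checksum = 0xc2a9


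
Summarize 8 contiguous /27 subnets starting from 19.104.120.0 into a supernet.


Original prefix: /27
Number of subnets: 8 = 2^3
New prefix = 27 - 3 = 24
Supernet: 19.104.120.0/24


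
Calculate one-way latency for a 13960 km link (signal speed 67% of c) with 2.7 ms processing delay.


Speed = 0.67 * 3e5 km/s = 201000 km/s
Propagation delay = 13960 / 201000 = 0.0695 s = 69.4527 ms
Processing delay = 2.7 ms
Total one-way latency = 72.1527 ms


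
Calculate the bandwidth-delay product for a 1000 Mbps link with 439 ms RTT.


BDP = bandwidth * RTT
= 1000 Mbps * 439 ms
= 1000 * 1e6 * 439 / 1000 bits
= 439000000 bits
= 54875000 bytes
= 53588.8672 KB
BDP = 439000000 bits (54875000 bytes)


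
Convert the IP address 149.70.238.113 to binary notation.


149 = 10010101
70 = 01000110
238 = 11101110
113 = 01110001
Binary: 10010101.01000110.11101110.01110001


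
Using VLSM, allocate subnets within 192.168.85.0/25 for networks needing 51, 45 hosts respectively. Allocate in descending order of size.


51 hosts -> /26 (62 usable): 192.168.85.0/26
45 hosts -> /26 (62 usable): 192.168.85.64/26
Allocation: 192.168.85.0/26 (51 hosts, 62 usable); 192.168.85.64/26 (45 hosts, 62 usable)


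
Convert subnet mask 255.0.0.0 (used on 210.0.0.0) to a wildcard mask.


Subnet mask: 255.0.0.0
Wildcard = 255.255.255.255 - subnet mask
255 - 255 = 0
255 - 0 = 255
255 - 0 = 255
255 - 0 = 255
Wildcard: 0.255.255.255


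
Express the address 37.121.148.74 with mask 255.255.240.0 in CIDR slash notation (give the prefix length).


Binary: 11111111.11111111.11110000.00000000
Count leading 1s
Prefix: /20


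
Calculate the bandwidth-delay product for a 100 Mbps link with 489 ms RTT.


BDP = bandwidth * RTT
= 100 Mbps * 489 ms
= 100 * 1e6 * 489 / 1000 bits
= 48900000 bits
= 6112500 bytes
= 5969.2383 KB
BDP = 48900000 bits (6112500 bytes)


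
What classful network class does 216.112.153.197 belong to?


First octet: 216
Binary: 11011000
110xxxxx -> Class C (192-223)
Class C, default mask 255.255.255.0 (/24)


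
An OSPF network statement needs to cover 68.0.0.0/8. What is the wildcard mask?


Subnet mask: 255.0.0.0
Wildcard = 255.255.255.255 - subnet mask
255 - 255 = 0
255 - 0 = 255
255 - 0 = 255
255 - 0 = 255
Wildcard: 0.255.255.255


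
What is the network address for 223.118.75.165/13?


IP:   11011111.01110110.01001011.10100101
Mask: 11111111.11111000.00000000.00000000
AND operation:
Net:  11011111.01110000.00000000.00000000
Network: 223.112.0.0/13


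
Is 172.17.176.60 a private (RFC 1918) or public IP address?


RFC 1918 private ranges:
  10.0.0.0/8 (10.0.0.0 - 10.255.255.255)
  172.16.0.0/12 (172.16.0.0 - 172.31.255.255)
  192.168.0.0/16 (192.168.0.0 - 192.168.255.255)
Private (in 172.16.0.0/12)


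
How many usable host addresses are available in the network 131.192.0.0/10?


Host bits = 32 - 10 = 22
Total addresses = 2^22 = 4194304
Usable = total - 2 (network and broadcast)
Usable hosts: 4194302


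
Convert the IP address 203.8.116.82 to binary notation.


203 = 11001011
8 = 00001000
116 = 01110100
82 = 01010010
Binary: 11001011.00001000.01110100.01010010


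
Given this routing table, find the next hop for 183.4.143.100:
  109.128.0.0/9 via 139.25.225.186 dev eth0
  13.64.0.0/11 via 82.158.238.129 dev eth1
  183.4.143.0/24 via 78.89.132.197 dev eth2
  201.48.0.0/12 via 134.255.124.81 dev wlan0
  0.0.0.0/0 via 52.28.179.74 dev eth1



Longest prefix match for 183.4.143.100:
  /9 109.128.0.0: no
  /11 13.64.0.0: no
  /24 183.4.143.0: MATCH
  /12 201.48.0.0: no
  /0 0.0.0.0: MATCH
Selected: next-hop 78.89.132.197 via eth2 (matched /24)


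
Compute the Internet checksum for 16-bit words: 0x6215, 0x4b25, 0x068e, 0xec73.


Sum all words (with carry folding):
+ 0x6215 = 0x6215
+ 0x4b25 = 0xad3a
+ 0x068e = 0xb3c8
+ 0xec73 = 0xa03c
One's complement: ~0xa03c
Checksum = 0x5fc3


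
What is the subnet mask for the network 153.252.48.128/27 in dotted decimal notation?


/27 means 27 network bits, 5 host bits
Binary: 11111111111111111111111111100000
Mask: 255.255.255.224


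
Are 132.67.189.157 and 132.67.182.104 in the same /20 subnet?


Mask: 255.255.240.0
132.67.189.157 AND mask = 132.67.176.0
132.67.182.104 AND mask = 132.67.176.0
Yes, same subnet (132.67.176.0)


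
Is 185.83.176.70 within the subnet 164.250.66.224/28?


Subnet network: 164.250.66.224
Test IP AND mask: 185.83.176.64
No, 185.83.176.70 is not in 164.250.66.224/28


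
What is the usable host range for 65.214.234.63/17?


Network: 65.214.128.0
Broadcast: 65.214.255.255
First usable = network + 1
Last usable = broadcast - 1
Range: 65.214.128.1 to 65.214.255.254


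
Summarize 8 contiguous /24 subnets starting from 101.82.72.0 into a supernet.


Original prefix: /24
Number of subnets: 8 = 2^3
New prefix = 24 - 3 = 21
Supernet: 101.82.72.0/21


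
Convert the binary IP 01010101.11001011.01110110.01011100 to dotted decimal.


01010101 = 85
11001011 = 203
01110110 = 118
01011100 = 92
IP: 85.203.118.92


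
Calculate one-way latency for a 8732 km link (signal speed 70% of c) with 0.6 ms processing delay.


Speed = 0.7 * 3e5 km/s = 210000 km/s
Propagation delay = 8732 / 210000 = 0.0416 s = 41.581 ms
Processing delay = 0.6 ms
Total one-way latency = 42.181 ms


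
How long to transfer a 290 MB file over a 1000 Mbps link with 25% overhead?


Effective throughput = 1000 * (1 - 25/100) = 750 Mbps
File size in Mb = 290 * 8 = 2320 Mb
Time = 2320 / 750
Time = 3.0933 seconds


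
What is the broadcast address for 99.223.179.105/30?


Network: 99.223.179.104/30
Host bits = 2
Set all host bits to 1:
Broadcast: 99.223.179.107


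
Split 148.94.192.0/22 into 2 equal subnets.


New prefix = 22 + 1 = 23
Each subnet has 512 addresses
  148.94.192.0/23
  148.94.194.0/23
Subnets: 148.94.192.0/23, 148.94.194.0/23


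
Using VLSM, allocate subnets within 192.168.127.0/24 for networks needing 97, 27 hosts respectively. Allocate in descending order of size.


97 hosts -> /25 (126 usable): 192.168.127.0/25
27 hosts -> /27 (30 usable): 192.168.127.128/27
Allocation: 192.168.127.0/25 (97 hosts, 126 usable); 192.168.127.128/27 (27 hosts, 30 usable)


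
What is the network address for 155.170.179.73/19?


IP:   10011011.10101010.10110011.01001001
Mask: 11111111.11111111.11100000.00000000
AND operation:
Net:  10011011.10101010.10100000.00000000
Network: 155.170.160.0/19


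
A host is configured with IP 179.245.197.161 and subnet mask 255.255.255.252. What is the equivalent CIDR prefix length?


Binary: 11111111.11111111.11111111.11111100
Count leading 1s
Prefix: /30


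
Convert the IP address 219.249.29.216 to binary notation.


219 = 11011011
249 = 11111001
29 = 00011101
216 = 11011000
Binary: 11011011.11111001.00011101.11011000


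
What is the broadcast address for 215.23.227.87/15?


Network: 215.22.0.0/15
Host bits = 17
Set all host bits to 1:
Broadcast: 215.23.255.255


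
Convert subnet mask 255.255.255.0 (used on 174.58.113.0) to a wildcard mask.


Subnet mask: 255.255.255.0
Wildcard = 255.255.255.255 - subnet mask
255 - 255 = 0
255 - 255 = 0
255 - 255 = 0
255 - 0 = 255
Wildcard: 0.0.0.255


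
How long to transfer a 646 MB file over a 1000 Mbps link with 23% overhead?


Effective throughput = 1000 * (1 - 23/100) = 770 Mbps
File size in Mb = 646 * 8 = 5168 Mb
Time = 5168 / 770
Time = 6.7117 seconds


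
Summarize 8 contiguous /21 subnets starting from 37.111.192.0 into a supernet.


Original prefix: /21
Number of subnets: 8 = 2^3
New prefix = 21 - 3 = 18
Supernet: 37.111.192.0/18


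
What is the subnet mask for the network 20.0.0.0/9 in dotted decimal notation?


/9 means 9 network bits, 23 host bits
Binary: 11111111100000000000000000000000
Mask: 255.128.0.0


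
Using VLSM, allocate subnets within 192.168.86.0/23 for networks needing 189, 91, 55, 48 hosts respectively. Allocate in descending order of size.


189 hosts -> /24 (254 usable): 192.168.86.0/24
91 hosts -> /25 (126 usable): 192.168.87.0/25
55 hosts -> /26 (62 usable): 192.168.87.128/26
48 hosts -> /26 (62 usable): 192.168.87.192/26
Allocation: 192.168.86.0/24 (189 hosts, 254 usable); 192.168.87.0/25 (91 hosts, 126 usable); 192.168.87.128/26 (55 hosts, 62 usable); 192.168.87.192/26 (48 hosts, 62 usable)


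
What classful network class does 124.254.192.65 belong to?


First octet: 124
Binary: 01111100
0xxxxxxx -> Class A (1-126)
Class A, default mask 255.0.0.0 (/8)


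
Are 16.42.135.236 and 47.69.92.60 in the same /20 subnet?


Mask: 255.255.240.0
16.42.135.236 AND mask = 16.42.128.0
47.69.92.60 AND mask = 47.69.80.0
No, different subnets (16.42.128.0 vs 47.69.80.0)


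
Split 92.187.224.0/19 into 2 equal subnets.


New prefix = 19 + 1 = 20
Each subnet has 4096 addresses
  92.187.224.0/20
  92.187.240.0/20
Subnets: 92.187.224.0/20, 92.187.240.0/20


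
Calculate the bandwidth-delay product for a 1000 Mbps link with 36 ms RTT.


BDP = bandwidth * RTT
= 1000 Mbps * 36 ms
= 1000 * 1e6 * 36 / 1000 bits
= 36000000 bits
= 4500000 bytes
= 4394.5312 KB
BDP = 36000000 bits (4500000 bytes)


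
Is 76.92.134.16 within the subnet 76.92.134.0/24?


Subnet network: 76.92.134.0
Test IP AND mask: 76.92.134.0
Yes, 76.92.134.16 is in 76.92.134.0/24


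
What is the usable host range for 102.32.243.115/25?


Network: 102.32.243.0
Broadcast: 102.32.243.127
First usable = network + 1
Last usable = broadcast - 1
Range: 102.32.243.1 to 102.32.243.126


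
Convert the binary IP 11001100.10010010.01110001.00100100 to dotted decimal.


11001100 = 204
10010010 = 146
01110001 = 113
00100100 = 36
IP: 204.146.113.36


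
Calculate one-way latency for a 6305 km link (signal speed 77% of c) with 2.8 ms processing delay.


Speed = 0.77 * 3e5 km/s = 231000 km/s
Propagation delay = 6305 / 231000 = 0.0273 s = 27.2944 ms
Processing delay = 2.8 ms
Total one-way latency = 30.0944 ms


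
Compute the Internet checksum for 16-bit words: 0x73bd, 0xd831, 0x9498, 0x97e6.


Sum all words (with carry folding):
+ 0x73bd = 0x73bd
+ 0xd831 = 0x4bef
+ 0x9498 = 0xe087
+ 0x97e6 = 0x786e
One's complement: ~0x786e
Checksum = 0x8791


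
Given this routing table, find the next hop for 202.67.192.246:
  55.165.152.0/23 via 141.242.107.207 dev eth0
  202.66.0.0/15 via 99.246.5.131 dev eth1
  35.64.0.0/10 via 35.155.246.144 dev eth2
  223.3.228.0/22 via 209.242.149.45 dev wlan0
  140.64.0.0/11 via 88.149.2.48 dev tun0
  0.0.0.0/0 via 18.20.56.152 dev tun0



Longest prefix match for 202.67.192.246:
  /23 55.165.152.0: no
  /15 202.66.0.0: MATCH
  /10 35.64.0.0: no
  /22 223.3.228.0: no
  /11 140.64.0.0: no
  /0 0.0.0.0: MATCH
Selected: next-hop 99.246.5.131 via eth1 (matched /15)


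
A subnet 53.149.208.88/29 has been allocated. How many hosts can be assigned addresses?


Host bits = 32 - 29 = 3
Total addresses = 2^3 = 8
Usable = total - 2 (network and broadcast)
Usable hosts: 6


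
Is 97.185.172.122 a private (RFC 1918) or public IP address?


RFC 1918 private ranges:
  10.0.0.0/8 (10.0.0.0 - 10.255.255.255)
  172.16.0.0/12 (172.16.0.0 - 172.31.255.255)
  192.168.0.0/16 (192.168.0.0 - 192.168.255.255)
Public (not in any RFC 1918 range)


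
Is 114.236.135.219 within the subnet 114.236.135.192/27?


Subnet network: 114.236.135.192
Test IP AND mask: 114.236.135.192
Yes, 114.236.135.219 is in 114.236.135.192/27


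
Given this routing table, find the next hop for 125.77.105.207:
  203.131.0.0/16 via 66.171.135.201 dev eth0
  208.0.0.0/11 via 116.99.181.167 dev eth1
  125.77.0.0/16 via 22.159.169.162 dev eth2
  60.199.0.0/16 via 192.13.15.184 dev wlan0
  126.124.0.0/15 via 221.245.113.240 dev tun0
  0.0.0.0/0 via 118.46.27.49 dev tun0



Longest prefix match for 125.77.105.207:
  /16 203.131.0.0: no
  /11 208.0.0.0: no
  /16 125.77.0.0: MATCH
  /16 60.199.0.0: no
  /15 126.124.0.0: no
  /0 0.0.0.0: MATCH
Selected: next-hop 22.159.169.162 via eth2 (matched /16)


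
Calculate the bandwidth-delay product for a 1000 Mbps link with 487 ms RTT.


BDP = bandwidth * RTT
= 1000 Mbps * 487 ms
= 1000 * 1e6 * 487 / 1000 bits
= 487000000 bits
= 60875000 bytes
= 59448.2422 KB
BDP = 487000000 bits (60875000 bytes)


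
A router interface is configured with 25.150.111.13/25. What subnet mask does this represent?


/25 means 25 network bits, 7 host bits
Binary: 11111111111111111111111110000000
Mask: 255.255.255.128


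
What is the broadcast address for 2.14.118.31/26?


Network: 2.14.118.0/26
Host bits = 6
Set all host bits to 1:
Broadcast: 2.14.118.63


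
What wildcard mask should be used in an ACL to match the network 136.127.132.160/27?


Subnet mask: 255.255.255.224
Wildcard = 255.255.255.255 - subnet mask
255 - 255 = 0
255 - 255 = 0
255 - 255 = 0
255 - 224 = 31
Wildcard: 0.0.0.31


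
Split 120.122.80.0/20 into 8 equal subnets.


New prefix = 20 + 3 = 23
Each subnet has 512 addresses
  120.122.80.0/23
  120.122.82.0/23
  120.122.84.0/23
  120.122.86.0/23
  120.122.88.0/23
  120.122.90.0/23
  120.122.92.0/23
  120.122.94.0/23
Subnets: 120.122.80.0/23, 120.122.82.0/23, 120.122.84.0/23, 120.122.86.0/23, 120.122.88.0/23, 120.122.90.0/23, 120.122.92.0/23, 120.122.94.0/23


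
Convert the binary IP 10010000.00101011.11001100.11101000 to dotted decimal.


10010000 = 144
00101011 = 43
11001100 = 204
11101000 = 232
IP: 144.43.204.232


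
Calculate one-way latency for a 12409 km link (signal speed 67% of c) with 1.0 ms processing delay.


Speed = 0.67 * 3e5 km/s = 201000 km/s
Propagation delay = 12409 / 201000 = 0.0617 s = 61.7363 ms
Processing delay = 1.0 ms
Total one-way latency = 62.7363 ms


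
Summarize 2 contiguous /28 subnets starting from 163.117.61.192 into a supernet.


Original prefix: /28
Number of subnets: 2 = 2^1
New prefix = 28 - 1 = 27
Supernet: 163.117.61.192/27


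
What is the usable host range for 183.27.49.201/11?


Network: 183.0.0.0
Broadcast: 183.31.255.255
First usable = network + 1
Last usable = broadcast - 1
Range: 183.0.0.1 to 183.31.255.254


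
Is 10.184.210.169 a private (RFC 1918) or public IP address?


RFC 1918 private ranges:
  10.0.0.0/8 (10.0.0.0 - 10.255.255.255)
  172.16.0.0/12 (172.16.0.0 - 172.31.255.255)
  192.168.0.0/16 (192.168.0.0 - 192.168.255.255)
Private (in 10.0.0.0/8)


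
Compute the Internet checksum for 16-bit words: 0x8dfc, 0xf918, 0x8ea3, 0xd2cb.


Sum all words (with carry folding):
+ 0x8dfc = 0x8dfc
+ 0xf918 = 0x8715
+ 0x8ea3 = 0x15b9
+ 0xd2cb = 0xe884
One's complement: ~0xe884
Checksum = 0x177b


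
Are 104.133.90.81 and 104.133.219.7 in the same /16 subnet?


Mask: 255.255.0.0
104.133.90.81 AND mask = 104.133.0.0
104.133.219.7 AND mask = 104.133.0.0
Yes, same subnet (104.133.0.0)


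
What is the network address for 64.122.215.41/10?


IP:   01000000.01111010.11010111.00101001
Mask: 11111111.11000000.00000000.00000000
AND operation:
Net:  01000000.01000000.00000000.00000000
Network: 64.64.0.0/10


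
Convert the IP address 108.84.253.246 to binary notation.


108 = 01101100
84 = 01010100
253 = 11111101
246 = 11110110
Binary: 01101100.01010100.11111101.11110110


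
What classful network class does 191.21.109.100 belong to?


First octet: 191
Binary: 10111111
10xxxxxx -> Class B (128-191)
Class B, default mask 255.255.0.0 (/16)


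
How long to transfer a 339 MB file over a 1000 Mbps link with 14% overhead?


Effective throughput = 1000 * (1 - 14/100) = 860 Mbps
File size in Mb = 339 * 8 = 2712 Mb
Time = 2712 / 860
Time = 3.1535 seconds


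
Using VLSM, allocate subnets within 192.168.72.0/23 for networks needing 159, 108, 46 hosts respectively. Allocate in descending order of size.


159 hosts -> /24 (254 usable): 192.168.72.0/24
108 hosts -> /25 (126 usable): 192.168.73.0/25
46 hosts -> /26 (62 usable): 192.168.73.128/26
Allocation: 192.168.72.0/24 (159 hosts, 254 usable); 192.168.73.0/25 (108 hosts, 126 usable); 192.168.73.128/26 (46 hosts, 62 usable)


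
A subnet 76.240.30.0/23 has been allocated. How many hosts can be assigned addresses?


Host bits = 32 - 23 = 9
Total addresses = 2^9 = 512
Usable = total - 2 (network and broadcast)
Usable hosts: 510


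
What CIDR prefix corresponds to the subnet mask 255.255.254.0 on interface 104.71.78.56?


Binary: 11111111.11111111.11111110.00000000
Count leading 1s
Prefix: /23


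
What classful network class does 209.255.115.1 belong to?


First octet: 209
Binary: 11010001
110xxxxx -> Class C (192-223)
Class C, default mask 255.255.255.0 (/24)


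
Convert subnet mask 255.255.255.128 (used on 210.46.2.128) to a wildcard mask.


Subnet mask: 255.255.255.128
Wildcard = 255.255.255.255 - subnet mask
255 - 255 = 0
255 - 255 = 0
255 - 255 = 0
255 - 128 = 127
Wildcard: 0.0.0.127


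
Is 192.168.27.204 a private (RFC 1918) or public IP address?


RFC 1918 private ranges:
  10.0.0.0/8 (10.0.0.0 - 10.255.255.255)
  172.16.0.0/12 (172.16.0.0 - 172.31.255.255)
  192.168.0.0/16 (192.168.0.0 - 192.168.255.255)
Private (in 192.168.0.0/16)


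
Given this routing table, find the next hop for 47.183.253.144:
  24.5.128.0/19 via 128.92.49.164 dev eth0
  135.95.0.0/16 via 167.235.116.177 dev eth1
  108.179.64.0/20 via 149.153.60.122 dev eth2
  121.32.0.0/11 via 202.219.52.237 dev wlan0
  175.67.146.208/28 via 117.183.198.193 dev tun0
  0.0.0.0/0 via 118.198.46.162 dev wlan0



Longest prefix match for 47.183.253.144:
  /19 24.5.128.0: no
  /16 135.95.0.0: no
  /20 108.179.64.0: no
  /11 121.32.0.0: no
  /28 175.67.146.208: no
  /0 0.0.0.0: MATCH
Selected: next-hop 118.198.46.162 via wlan0 (matched /0)


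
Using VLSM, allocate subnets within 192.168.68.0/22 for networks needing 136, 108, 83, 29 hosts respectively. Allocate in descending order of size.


136 hosts -> /24 (254 usable): 192.168.68.0/24
108 hosts -> /25 (126 usable): 192.168.69.0/25
83 hosts -> /25 (126 usable): 192.168.69.128/25
29 hosts -> /27 (30 usable): 192.168.70.0/27
Allocation: 192.168.68.0/24 (136 hosts, 254 usable); 192.168.69.0/25 (108 hosts, 126 usable); 192.168.69.128/25 (83 hosts, 126 usable); 192.168.70.0/27 (29 hosts, 30 usable)


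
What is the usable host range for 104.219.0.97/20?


Network: 104.219.0.0
Broadcast: 104.219.15.255
First usable = network + 1
Last usable = broadcast - 1
Range: 104.219.0.1 to 104.219.15.254


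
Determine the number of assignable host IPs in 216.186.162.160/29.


Host bits = 32 - 29 = 3
Total addresses = 2^3 = 8
Usable = total - 2 (network and broadcast)
Usable hosts: 6


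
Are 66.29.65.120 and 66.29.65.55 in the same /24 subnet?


Mask: 255.255.255.0
66.29.65.120 AND mask = 66.29.65.0
66.29.65.55 AND mask = 66.29.65.0
Yes, same subnet (66.29.65.0)


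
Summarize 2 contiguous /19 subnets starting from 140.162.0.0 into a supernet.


Original prefix: /19
Number of subnets: 2 = 2^1
New prefix = 19 - 1 = 18
Supernet: 140.162.0.0/18


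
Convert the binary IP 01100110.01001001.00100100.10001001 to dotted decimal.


01100110 = 102
01001001 = 73
00100100 = 36
10001001 = 137
IP: 102.73.36.137


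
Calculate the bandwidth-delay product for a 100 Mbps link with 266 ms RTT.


BDP = bandwidth * RTT
= 100 Mbps * 266 ms
= 100 * 1e6 * 266 / 1000 bits
= 26600000 bits
= 3325000 bytes
= 3247.0703 KB
BDP = 26600000 bits (3325000 bytes)


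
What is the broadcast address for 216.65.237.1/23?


Network: 216.65.236.0/23
Host bits = 9
Set all host bits to 1:
Broadcast: 216.65.237.255


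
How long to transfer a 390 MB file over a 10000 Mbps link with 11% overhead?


Effective throughput = 10000 * (1 - 11/100) = 8900 Mbps
File size in Mb = 390 * 8 = 3120 Mb
Time = 3120 / 8900
Time = 0.3506 seconds


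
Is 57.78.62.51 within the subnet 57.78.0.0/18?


Subnet network: 57.78.0.0
Test IP AND mask: 57.78.0.0
Yes, 57.78.62.51 is in 57.78.0.0/18


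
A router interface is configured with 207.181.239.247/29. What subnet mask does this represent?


/29 means 29 network bits, 3 host bits
Binary: 11111111111111111111111111111000
Mask: 255.255.255.248


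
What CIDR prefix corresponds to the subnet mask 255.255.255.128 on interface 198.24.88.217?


Binary: 11111111.11111111.11111111.10000000
Count leading 1s
Prefix: /25


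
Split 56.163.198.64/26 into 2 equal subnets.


New prefix = 26 + 1 = 27
Each subnet has 32 addresses
  56.163.198.64/27
  56.163.198.96/27
Subnets: 56.163.198.64/27, 56.163.198.96/27


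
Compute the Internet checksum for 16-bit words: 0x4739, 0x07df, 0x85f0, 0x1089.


Sum all words (with carry folding):
+ 0x4739 = 0x4739
+ 0x07df = 0x4f18
+ 0x85f0 = 0xd508
+ 0x1089 = 0xe591
One's complement: ~0xe591
Checksum = 0x1a6e


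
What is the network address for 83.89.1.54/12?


IP:   01010011.01011001.00000001.00110110
Mask: 11111111.11110000.00000000.00000000
AND operation:
Net:  01010011.01010000.00000000.00000000
Network: 83.80.0.0/12


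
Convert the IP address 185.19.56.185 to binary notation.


185 = 10111001
19 = 00010011
56 = 00111000
185 = 10111001
Binary: 10111001.00010011.00111000.10111001


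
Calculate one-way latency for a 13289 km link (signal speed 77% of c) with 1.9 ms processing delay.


Speed = 0.77 * 3e5 km/s = 231000 km/s
Propagation delay = 13289 / 231000 = 0.0575 s = 57.5281 ms
Processing delay = 1.9 ms
Total one-way latency = 59.4281 ms


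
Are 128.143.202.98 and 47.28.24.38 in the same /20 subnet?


Mask: 255.255.240.0
128.143.202.98 AND mask = 128.143.192.0
47.28.24.38 AND mask = 47.28.16.0
No, different subnets (128.143.192.0 vs 47.28.16.0)


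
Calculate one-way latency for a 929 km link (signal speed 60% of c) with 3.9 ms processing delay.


Speed = 0.6 * 3e5 km/s = 180000 km/s
Propagation delay = 929 / 180000 = 0.0052 s = 5.1611 ms
Processing delay = 3.9 ms
Total one-way latency = 9.0611 ms


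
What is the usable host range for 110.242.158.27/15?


Network: 110.242.0.0
Broadcast: 110.243.255.255
First usable = network + 1
Last usable = broadcast - 1
Range: 110.242.0.1 to 110.243.255.254


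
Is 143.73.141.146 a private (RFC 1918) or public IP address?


RFC 1918 private ranges:
  10.0.0.0/8 (10.0.0.0 - 10.255.255.255)
  172.16.0.0/12 (172.16.0.0 - 172.31.255.255)
  192.168.0.0/16 (192.168.0.0 - 192.168.255.255)
Public (not in any RFC 1918 range)


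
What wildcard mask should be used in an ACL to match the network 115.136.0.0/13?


Subnet mask: 255.248.0.0
Wildcard = 255.255.255.255 - subnet mask
255 - 255 = 0
255 - 248 = 7
255 - 0 = 255
255 - 0 = 255
Wildcard: 0.7.255.255


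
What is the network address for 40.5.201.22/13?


IP:   00101000.00000101.11001001.00010110
Mask: 11111111.11111000.00000000.00000000
AND operation:
Net:  00101000.00000000.00000000.00000000
Network: 40.0.0.0/13


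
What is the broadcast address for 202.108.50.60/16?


Network: 202.108.0.0/16
Host bits = 16
Set all host bits to 1:
Broadcast: 202.108.255.255


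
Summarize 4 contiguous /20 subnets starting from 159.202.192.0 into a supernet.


Original prefix: /20
Number of subnets: 4 = 2^2
New prefix = 20 - 2 = 18
Supernet: 159.202.192.0/18


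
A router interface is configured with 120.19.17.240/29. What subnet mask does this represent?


/29 means 29 network bits, 3 host bits
Binary: 11111111111111111111111111111000
Mask: 255.255.255.248


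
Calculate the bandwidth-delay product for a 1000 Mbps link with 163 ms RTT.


BDP = bandwidth * RTT
= 1000 Mbps * 163 ms
= 1000 * 1e6 * 163 / 1000 bits
= 163000000 bits
= 20375000 bytes
= 19897.4609 KB
BDP = 163000000 bits (20375000 bytes)


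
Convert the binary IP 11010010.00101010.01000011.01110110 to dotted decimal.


11010010 = 210
00101010 = 42
01000011 = 67
01110110 = 118
IP: 210.42.67.118


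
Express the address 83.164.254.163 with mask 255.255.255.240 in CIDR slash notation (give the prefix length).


Binary: 11111111.11111111.11111111.11110000
Count leading 1s
Prefix: /28


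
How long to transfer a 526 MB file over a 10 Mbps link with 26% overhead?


Effective throughput = 10 * (1 - 26/100) = 7.4 Mbps
File size in Mb = 526 * 8 = 4208 Mb
Time = 4208 / 7.4
Time = 568.6486 seconds


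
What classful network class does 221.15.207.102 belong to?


First octet: 221
Binary: 11011101
110xxxxx -> Class C (192-223)
Class C, default mask 255.255.255.0 (/24)


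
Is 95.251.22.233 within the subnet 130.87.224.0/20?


Subnet network: 130.87.224.0
Test IP AND mask: 95.251.16.0
No, 95.251.22.233 is not in 130.87.224.0/20


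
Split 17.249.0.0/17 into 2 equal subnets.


New prefix = 17 + 1 = 18
Each subnet has 16384 addresses
  17.249.0.0/18
  17.249.64.0/18
Subnets: 17.249.0.0/18, 17.249.64.0/18


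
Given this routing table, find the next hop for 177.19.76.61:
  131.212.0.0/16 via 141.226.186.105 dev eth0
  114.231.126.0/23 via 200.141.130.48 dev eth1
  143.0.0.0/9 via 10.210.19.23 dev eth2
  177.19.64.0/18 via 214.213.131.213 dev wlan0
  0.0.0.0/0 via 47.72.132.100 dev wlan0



Longest prefix match for 177.19.76.61:
  /16 131.212.0.0: no
  /23 114.231.126.0: no
  /9 143.0.0.0: no
  /18 177.19.64.0: MATCH
  /0 0.0.0.0: MATCH
Selected: next-hop 214.213.131.213 via wlan0 (matched /18)


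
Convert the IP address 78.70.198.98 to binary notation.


78 = 01001110
70 = 01000110
198 = 11000110
98 = 01100010
Binary: 01001110.01000110.11000110.01100010


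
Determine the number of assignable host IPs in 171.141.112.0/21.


Host bits = 32 - 21 = 11
Total addresses = 2^11 = 2048
Usable = total - 2 (network and broadcast)
Usable hosts: 2046


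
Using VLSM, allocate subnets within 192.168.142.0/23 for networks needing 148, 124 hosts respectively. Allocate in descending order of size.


148 hosts -> /24 (254 usable): 192.168.142.0/24
124 hosts -> /25 (126 usable): 192.168.143.0/25
Allocation: 192.168.142.0/24 (148 hosts, 254 usable); 192.168.143.0/25 (124 hosts, 126 usable)


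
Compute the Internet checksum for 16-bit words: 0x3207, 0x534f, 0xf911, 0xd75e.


Sum all words (with carry folding):
+ 0x3207 = 0x3207
+ 0x534f = 0x8556
+ 0xf911 = 0x7e68
+ 0xd75e = 0x55c7
One's complement: ~0x55c7
Checksum = 0xaa38


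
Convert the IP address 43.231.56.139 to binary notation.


43 = 00101011
231 = 11100111
56 = 00111000
139 = 10001011
Binary: 00101011.11100111.00111000.10001011


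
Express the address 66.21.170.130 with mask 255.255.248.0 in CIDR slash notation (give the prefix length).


Binary: 11111111.11111111.11111000.00000000
Count leading 1s
Prefix: /21


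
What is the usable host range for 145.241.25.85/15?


Network: 145.240.0.0
Broadcast: 145.241.255.255
First usable = network + 1
Last usable = broadcast - 1
Range: 145.240.0.1 to 145.241.255.254


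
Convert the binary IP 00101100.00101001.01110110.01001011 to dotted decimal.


00101100 = 44
00101001 = 41
01110110 = 118
01001011 = 75
IP: 44.41.118.75


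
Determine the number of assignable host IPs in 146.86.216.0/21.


Host bits = 32 - 21 = 11
Total addresses = 2^11 = 2048
Usable = total - 2 (network and broadcast)
Usable hosts: 2046


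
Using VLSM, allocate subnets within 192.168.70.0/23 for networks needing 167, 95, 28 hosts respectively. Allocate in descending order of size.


167 hosts -> /24 (254 usable): 192.168.70.0/24
95 hosts -> /25 (126 usable): 192.168.71.0/25
28 hosts -> /27 (30 usable): 192.168.71.128/27
Allocation: 192.168.70.0/24 (167 hosts, 254 usable); 192.168.71.0/25 (95 hosts, 126 usable); 192.168.71.128/27 (28 hosts, 30 usable)


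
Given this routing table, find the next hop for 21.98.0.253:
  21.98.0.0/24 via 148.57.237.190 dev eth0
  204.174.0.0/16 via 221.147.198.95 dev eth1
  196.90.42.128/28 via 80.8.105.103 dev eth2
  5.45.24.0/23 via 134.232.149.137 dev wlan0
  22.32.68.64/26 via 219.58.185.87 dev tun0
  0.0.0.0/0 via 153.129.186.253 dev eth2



Longest prefix match for 21.98.0.253:
  /24 21.98.0.0: MATCH
  /16 204.174.0.0: no
  /28 196.90.42.128: no
  /23 5.45.24.0: no
  /26 22.32.68.64: no
  /0 0.0.0.0: MATCH
Selected: next-hop 148.57.237.190 via eth0 (matched /24)


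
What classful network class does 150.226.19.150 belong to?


First octet: 150
Binary: 10010110
10xxxxxx -> Class B (128-191)
Class B, default mask 255.255.0.0 (/16)


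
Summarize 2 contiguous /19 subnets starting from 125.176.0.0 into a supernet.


Original prefix: /19
Number of subnets: 2 = 2^1
New prefix = 19 - 1 = 18
Supernet: 125.176.0.0/18


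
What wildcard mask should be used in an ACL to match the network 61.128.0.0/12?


Subnet mask: 255.240.0.0
Wildcard = 255.255.255.255 - subnet mask
255 - 255 = 0
255 - 240 = 15
255 - 0 = 255
255 - 0 = 255
Wildcard: 0.15.255.255


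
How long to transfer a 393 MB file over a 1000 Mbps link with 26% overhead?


Effective throughput = 1000 * (1 - 26/100) = 740 Mbps
File size in Mb = 393 * 8 = 3144 Mb
Time = 3144 / 740
Time = 4.2486 seconds


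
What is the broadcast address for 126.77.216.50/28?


Network: 126.77.216.48/28
Host bits = 4
Set all host bits to 1:
Broadcast: 126.77.216.63


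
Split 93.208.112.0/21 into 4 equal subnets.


New prefix = 21 + 2 = 23
Each subnet has 512 addresses
  93.208.112.0/23
  93.208.114.0/23
  93.208.116.0/23
  93.208.118.0/23
Subnets: 93.208.112.0/23, 93.208.114.0/23, 93.208.116.0/23, 93.208.118.0/23


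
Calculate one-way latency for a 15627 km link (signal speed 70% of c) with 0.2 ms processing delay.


Speed = 0.7 * 3e5 km/s = 210000 km/s
Propagation delay = 15627 / 210000 = 0.0744 s = 74.4143 ms
Processing delay = 0.2 ms
Total one-way latency = 74.6143 ms


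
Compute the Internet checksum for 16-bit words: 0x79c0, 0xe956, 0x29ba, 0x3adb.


Sum all words (with carry folding):
+ 0x79c0 = 0x79c0
+ 0xe956 = 0x6317
+ 0x29ba = 0x8cd1
+ 0x3adb = 0xc7ac
One's complement: ~0xc7ac
Checksum = 0x3853


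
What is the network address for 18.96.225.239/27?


IP:   00010010.01100000.11100001.11101111
Mask: 11111111.11111111.11111111.11100000
AND operation:
Net:  00010010.01100000.11100001.11100000
Network: 18.96.225.224/27


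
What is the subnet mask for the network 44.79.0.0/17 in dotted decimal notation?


/17 means 17 network bits, 15 host bits
Binary: 11111111111111111000000000000000
Mask: 255.255.128.0


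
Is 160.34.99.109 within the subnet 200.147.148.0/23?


Subnet network: 200.147.148.0
Test IP AND mask: 160.34.98.0
No, 160.34.99.109 is not in 200.147.148.0/23


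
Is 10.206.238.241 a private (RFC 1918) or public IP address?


RFC 1918 private ranges:
  10.0.0.0/8 (10.0.0.0 - 10.255.255.255)
  172.16.0.0/12 (172.16.0.0 - 172.31.255.255)
  192.168.0.0/16 (192.168.0.0 - 192.168.255.255)
Private (in 10.0.0.0/8)


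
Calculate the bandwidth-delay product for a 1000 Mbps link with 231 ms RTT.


BDP = bandwidth * RTT
= 1000 Mbps * 231 ms
= 1000 * 1e6 * 231 / 1000 bits
= 231000000 bits
= 28875000 bytes
= 28198.2422 KB
BDP = 231000000 bits (28875000 bytes)


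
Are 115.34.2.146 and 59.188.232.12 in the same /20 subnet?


Mask: 255.255.240.0
115.34.2.146 AND mask = 115.34.0.0
59.188.232.12 AND mask = 59.188.224.0
No, different subnets (115.34.0.0 vs 59.188.224.0)


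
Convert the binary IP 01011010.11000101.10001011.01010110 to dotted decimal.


01011010 = 90
11000101 = 197
10001011 = 139
01010110 = 86
IP: 90.197.139.86


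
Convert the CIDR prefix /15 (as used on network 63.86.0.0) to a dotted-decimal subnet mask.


/15 means 15 network bits, 17 host bits
Binary: 11111111111111100000000000000000
Mask: 255.254.0.0


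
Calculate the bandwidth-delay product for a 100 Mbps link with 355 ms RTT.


BDP = bandwidth * RTT
= 100 Mbps * 355 ms
= 100 * 1e6 * 355 / 1000 bits
= 35500000 bits
= 4437500 bytes
= 4333.4961 KB
BDP = 35500000 bits (4437500 bytes)


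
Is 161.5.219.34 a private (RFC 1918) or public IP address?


RFC 1918 private ranges:
  10.0.0.0/8 (10.0.0.0 - 10.255.255.255)
  172.16.0.0/12 (172.16.0.0 - 172.31.255.255)
  192.168.0.0/16 (192.168.0.0 - 192.168.255.255)
Public (not in any RFC 1918 range)


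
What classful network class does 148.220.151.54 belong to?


First octet: 148
Binary: 10010100
10xxxxxx -> Class B (128-191)
Class B, default mask 255.255.0.0 (/16)


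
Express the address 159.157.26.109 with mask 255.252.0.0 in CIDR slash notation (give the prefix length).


Binary: 11111111.11111100.00000000.00000000
Count leading 1s
Prefix: /14


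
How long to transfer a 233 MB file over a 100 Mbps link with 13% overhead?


Effective throughput = 100 * (1 - 13/100) = 87 Mbps
File size in Mb = 233 * 8 = 1864 Mb
Time = 1864 / 87
Time = 21.4253 seconds


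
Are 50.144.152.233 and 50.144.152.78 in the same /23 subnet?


Mask: 255.255.254.0
50.144.152.233 AND mask = 50.144.152.0
50.144.152.78 AND mask = 50.144.152.0
Yes, same subnet (50.144.152.0)


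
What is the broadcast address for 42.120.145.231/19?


Network: 42.120.128.0/19
Host bits = 13
Set all host bits to 1:
Broadcast: 42.120.159.255


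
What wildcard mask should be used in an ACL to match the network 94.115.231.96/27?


Subnet mask: 255.255.255.224
Wildcard = 255.255.255.255 - subnet mask
255 - 255 = 0
255 - 255 = 0
255 - 255 = 0
255 - 224 = 31
Wildcard: 0.0.0.31
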